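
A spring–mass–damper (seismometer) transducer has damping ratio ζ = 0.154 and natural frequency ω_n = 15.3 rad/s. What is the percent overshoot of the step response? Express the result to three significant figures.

%OS ≈ 61.3%

For an underdamped second-order system, %OS = 100·exp(−πζ/√(1−ζ²)).
πζ/√(1−ζ²) = π·0.154/√(1−0.0237) = 0.4896, so %OS = 100·e^(−0.4896) = 61.3%.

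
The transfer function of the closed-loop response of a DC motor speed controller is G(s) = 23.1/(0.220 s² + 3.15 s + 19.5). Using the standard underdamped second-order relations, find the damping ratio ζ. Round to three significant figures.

ζ ≈ 0.760

Dividing through by 0.220: denominator becomes s² + 14.32 s + 88.64.
So ω_n = √88.64 = 9.41 rad/s and ζ = 14.32/(2·9.41) = 0.760.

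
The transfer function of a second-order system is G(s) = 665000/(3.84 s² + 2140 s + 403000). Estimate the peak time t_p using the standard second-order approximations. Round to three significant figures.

t_p ≈ 0.0190 s

Dividing through by 3.84: denominator becomes s² + 557.3 s + 104900.
So ω_n = √104900 = 324 rad/s and ζ = 557.3/(2·324) = 0.860.
The damped frequency ω_d = ω_n√(1−ζ²) = 165 rad/s. t_p = π/ω_d = 0.0190 s.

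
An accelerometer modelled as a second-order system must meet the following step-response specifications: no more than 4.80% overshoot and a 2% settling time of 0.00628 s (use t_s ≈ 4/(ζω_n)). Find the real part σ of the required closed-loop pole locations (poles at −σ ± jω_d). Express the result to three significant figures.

σ ≈ 637

The settling-time spec alone fixes σ = ζω_n = 4/t_s = 4/0.00628 = 637.
(Overshoot then fixes ζ = 0.695 and hence ω_d = σ·√(1−ζ²)/ζ = 659 rad/s.)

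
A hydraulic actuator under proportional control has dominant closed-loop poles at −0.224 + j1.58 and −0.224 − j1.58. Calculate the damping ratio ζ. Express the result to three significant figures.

The poles are at −σ ± jω_d with σ = 0.224 and ω_d = 1.58, so ω_n = √(σ²+ω_d²) = 1.60 rad/s and ζ = σ/ω_n = 0.140.

ζ ≈ 0.140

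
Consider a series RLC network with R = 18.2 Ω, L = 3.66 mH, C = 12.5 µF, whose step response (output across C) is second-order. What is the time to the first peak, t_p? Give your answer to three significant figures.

t_p ≈ 0.000793 s

For a series RLC circuit (capacitor voltage as output), ω_n = 1/√(LC) = 1/√(3.66 mH · 12.5 µF) = 4680 rad/s.
ζ = (R/2)·√(C/L) = (18.2/2)·√(12.5 µF/3.66 mH) = 0.532.
ω_d = ω_n√(1−ζ²) = 3960 rad/s. t_p = π/ω_d = 0.000793 s.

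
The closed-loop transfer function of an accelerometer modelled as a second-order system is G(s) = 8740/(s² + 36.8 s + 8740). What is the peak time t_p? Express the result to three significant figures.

Matching coefficients with s² + 2ζω_n s + ω_n² gives ω_n² = 8740 ⇒ ω_n = 93.5 rad/s, and ζ = 36.8/(2ω_n) = 0.197.
The damped frequency ω_d = ω_n√(1−ζ²) = 91.7 rad/s. Then t_p = π/ω_d = 0.0343 s.

t_p ≈ 0.0343 s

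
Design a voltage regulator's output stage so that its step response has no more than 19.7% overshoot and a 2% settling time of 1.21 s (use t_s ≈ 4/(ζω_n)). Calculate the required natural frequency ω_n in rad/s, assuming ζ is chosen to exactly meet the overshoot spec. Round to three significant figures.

ω_n ≈ 7.20 rad/s

From %OS = 100·exp(−πζ/√(1−ζ²)), invert to get ζ = −ln(OS)/√(π² + ln²(OS)) with OS = 0.197.
−ln 0.197 = 1.625, so ζ = 1.625/√(π² + 2.639) = 0.459.
Then ω_n = 4/(ζ t_s) = 4/(0.459 × 1.21) = 7.20 rad/s.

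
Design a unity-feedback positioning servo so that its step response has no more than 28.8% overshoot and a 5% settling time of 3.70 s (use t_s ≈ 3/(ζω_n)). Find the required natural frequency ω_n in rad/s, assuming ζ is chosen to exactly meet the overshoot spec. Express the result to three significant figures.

ω_n ≈ 2.20 rad/s

From %OS = 100·exp(−πζ/√(1−ζ²)), invert to get ζ = −ln(OS)/√(π² + ln²(OS)) with OS = 0.288.
−ln 0.288 = 1.245, so ζ = 1.245/√(π² + 1.550) = 0.368.
From t_s ≈ 3/(ζω_n): ω_n = 3/(ζ·t_s) = 3/(0.368·3.70) = 2.20 rad/s.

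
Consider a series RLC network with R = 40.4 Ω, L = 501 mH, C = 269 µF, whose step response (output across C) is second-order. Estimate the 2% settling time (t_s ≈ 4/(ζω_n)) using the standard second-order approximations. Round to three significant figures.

For a series RLC circuit (capacitor voltage as output), ω_n = 1/√(LC) = 1/√(501 mH · 269 µF) = 86.1 rad/s.
ζ = (R/2)·√(C/L) = (40.4/2)·√(269 µF/501 mH) = 0.468.
t_s ≈ 4/(ζω_n) = 0.0992 s.

t_s ≈ 0.0992 s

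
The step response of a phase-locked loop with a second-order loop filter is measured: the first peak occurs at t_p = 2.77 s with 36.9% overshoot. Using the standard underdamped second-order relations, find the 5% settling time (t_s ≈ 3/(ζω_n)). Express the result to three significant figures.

The overshoot fixes ζ = −ln(OS)/√(π²+ln²(OS)) = 0.302.
From t_p = π/ω_d, ω_d = π/2.77 = 1.13 rad/s, so ω_n = ω_d/√(1−ζ²) = 1.19 rad/s.
t_s ≈ 3/(ζω_n) = 3/(0.302·1.19) = 8.34 s.

t_s ≈ 8.34 s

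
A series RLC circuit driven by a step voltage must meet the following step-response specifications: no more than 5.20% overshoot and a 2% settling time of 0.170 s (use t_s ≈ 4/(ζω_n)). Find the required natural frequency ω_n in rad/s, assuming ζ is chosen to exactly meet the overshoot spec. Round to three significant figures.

ζ = −ln(OS)/√(π² + (ln OS)²). With OS = 0.0520, ln OS = −2.957 and ζ = 2.957/4.314 = 0.685.
Then ω_n = 4/(ζ t_s) = 4/(0.685 × 0.170) = 34.3 rad/s.

ω_n ≈ 34.3 rad/s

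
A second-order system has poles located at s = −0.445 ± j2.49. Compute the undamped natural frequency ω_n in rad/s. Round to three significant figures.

|pole| = ω_n = √(0.445² + 2.49²) = 2.53 rad/s; ζ = cos θ = σ/ω_n = 0.176.

ω_n ≈ 2.53 rad/s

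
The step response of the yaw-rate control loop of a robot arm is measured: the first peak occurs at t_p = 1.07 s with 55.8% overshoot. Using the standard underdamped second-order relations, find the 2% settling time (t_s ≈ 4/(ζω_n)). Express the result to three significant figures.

t_s ≈ 7.34 s

From the overshoot, ζ = −ln(OS)/√(π²+ln²(OS)) = 0.183.
t_p = π/ω_d ⇒ ω_d = 2.94 rad/s; then ω_n = ω_d/√(1−ζ²) = 2.99 rad/s.
t_s ≈ 4/(ζω_n) = 4/(0.183·2.99) = 7.34 s.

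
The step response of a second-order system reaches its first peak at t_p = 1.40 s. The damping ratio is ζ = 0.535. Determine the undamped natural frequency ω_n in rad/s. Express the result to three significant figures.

ω_n ≈ 2.66 rad/s

Peak time t_p = π/ω_d, so ω_d = π/t_p = π/1.40 = 2.24 rad/s.
ω_n = ω_d/√(1−ζ²) = 2.24/√0.714 = 2.66 rad/s.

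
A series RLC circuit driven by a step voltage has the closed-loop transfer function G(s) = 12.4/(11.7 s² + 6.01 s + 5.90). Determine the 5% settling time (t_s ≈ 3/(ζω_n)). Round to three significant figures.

Dividing through by 11.7: denominator becomes s² + 0.5137 s + 0.5043.
So ω_n = √0.5043 = 0.710 rad/s and ζ = 0.5137/(2·0.710) = 0.362.
t_s ≈ 3/(ζω_n) = 11.7 s.

t_s ≈ 11.7 s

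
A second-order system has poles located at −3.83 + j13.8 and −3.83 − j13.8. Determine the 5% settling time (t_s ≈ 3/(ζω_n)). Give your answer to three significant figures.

t_s ≈ 0.783 s

For poles at −σ ± jω_d, ζω_n = σ = 3.83, so t_s ≈ 3/σ = 0.783 s.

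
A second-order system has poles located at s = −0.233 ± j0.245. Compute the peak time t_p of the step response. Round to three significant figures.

t_p ≈ 12.8 s

t_p = π/ω_d with ω_d = 0.245 (the imaginary part), so t_p = 12.8 s.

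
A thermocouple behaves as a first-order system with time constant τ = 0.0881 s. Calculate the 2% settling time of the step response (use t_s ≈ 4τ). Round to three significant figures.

t_s ≈ 4τ = 0.352 s.

t_s ≈ 0.352 s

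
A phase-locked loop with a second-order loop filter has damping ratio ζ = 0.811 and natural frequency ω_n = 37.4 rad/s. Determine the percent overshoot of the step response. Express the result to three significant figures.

%OS ≈ 1.28%

For an underdamped second-order system, %OS = 100·exp(−πζ/√(1−ζ²)).
πζ/√(1−ζ²) = π·0.811/√(1−0.658) = 4.355, so %OS = 100·e^(−4.355) = 1.28%.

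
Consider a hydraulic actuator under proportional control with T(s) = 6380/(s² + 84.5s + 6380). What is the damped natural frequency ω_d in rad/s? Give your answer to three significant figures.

Comparing the denominator to s² + 2ζω_n s + ω_n²: ω_n = √6380 = 79.9 rad/s, and 2ζω_n = 84.5 so ζ = 84.5/(2·79.9) = 0.529.
ω_d = 79.9·√(1 − 0.529²) = 67.8 rad/s.

ω_d ≈ 67.8 rad/s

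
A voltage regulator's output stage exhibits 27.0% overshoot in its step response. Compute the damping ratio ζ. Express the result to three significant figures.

ζ ≈ 0.385

From %OS = 100·exp(−πζ/√(1−ζ²)), invert to get ζ = −ln(OS)/√(π² + ln²(OS)) with OS = 0.270.
−ln 0.270 = 1.309, so ζ = 1.309/√(π² + 1.714) = 0.385.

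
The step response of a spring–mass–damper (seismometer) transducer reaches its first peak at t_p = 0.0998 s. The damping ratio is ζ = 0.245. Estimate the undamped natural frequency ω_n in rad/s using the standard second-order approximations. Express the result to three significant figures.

ω_n ≈ 32.5 rad/s

Peak time t_p = π/ω_d, so ω_d = π/t_p = π/0.0998 = 31.5 rad/s.
ω_n = ω_d/√(1−ζ²) = 31.5/√0.940 = 32.5 rad/s.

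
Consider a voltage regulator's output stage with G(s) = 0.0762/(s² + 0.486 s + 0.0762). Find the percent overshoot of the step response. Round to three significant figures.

%OS ≈ 0.294%

ω_n = √0.0762 = 0.276 rad/s; ζ = 0.486/(2·0.276) = 0.880.
Overshoot: exp(−π·0.880/√(1−0.880²)) = 0.00294, i.e. 0.294%.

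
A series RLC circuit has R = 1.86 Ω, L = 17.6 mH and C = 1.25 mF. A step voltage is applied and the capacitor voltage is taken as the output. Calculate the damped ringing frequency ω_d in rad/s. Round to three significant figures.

ω_d ≈ 207 rad/s

For a series RLC circuit (capacitor voltage as output), ω_n = 1/√(LC) = 1/√(17.6 mH · 1.25 mF) = 213 rad/s.
ζ = (R/2)·√(C/L) = (1.86/2)·√(1.25 mF/17.6 mH) = 0.248.
ω_d = 213·√(1 − 0.248²) = 207 rad/s.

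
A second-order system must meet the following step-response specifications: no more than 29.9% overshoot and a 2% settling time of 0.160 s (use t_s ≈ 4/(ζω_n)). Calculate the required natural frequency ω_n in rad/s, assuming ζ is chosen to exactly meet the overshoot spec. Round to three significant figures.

ω_n ≈ 69.7 rad/s

From %OS = 100·exp(−πζ/√(1−ζ²)), invert to get ζ = −ln(OS)/√(π² + ln²(OS)) with OS = 0.299.
−ln 0.299 = 1.207, so ζ = 1.207/√(π² + 1.458) = 0.359.
From t_s ≈ 4/(ζω_n): ω_n = 4/(ζ·t_s) = 4/(0.359·0.160) = 69.7 rad/s.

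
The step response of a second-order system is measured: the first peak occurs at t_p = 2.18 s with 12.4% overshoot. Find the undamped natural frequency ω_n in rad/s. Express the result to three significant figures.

ω_n ≈ 1.73 rad/s

The overshoot fixes ζ = −ln(OS)/√(π²+ln²(OS)) = 0.553.
From t_p = π/ω_d, ω_d = π/2.18 = 1.44 rad/s, so ω_n = ω_d/√(1−ζ²) = 1.73 rad/s.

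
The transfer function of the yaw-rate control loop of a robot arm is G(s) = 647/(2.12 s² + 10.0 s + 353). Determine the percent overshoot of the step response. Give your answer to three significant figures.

Dividing through by 2.12: denominator becomes s² + 4.717 s + 166.5.
So ω_n = √166.5 = 12.9 rad/s and ζ = 4.717/(2·12.9) = 0.183.
%OS = 100·exp(−πζ/√(1−ζ²)) = 55.8%.

%OS ≈ 55.8%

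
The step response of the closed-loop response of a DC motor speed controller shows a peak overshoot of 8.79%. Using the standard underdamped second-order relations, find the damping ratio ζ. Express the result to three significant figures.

From %OS = 100·exp(−πζ/√(1−ζ²)), invert to get ζ = −ln(OS)/√(π² + ln²(OS)) with OS = 0.0879.
−ln 0.0879 = 2.432, so ζ = 2.432/√(π² + 5.912) = 0.612.

ζ ≈ 0.612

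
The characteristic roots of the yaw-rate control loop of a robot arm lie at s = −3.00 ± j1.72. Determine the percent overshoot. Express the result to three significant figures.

%OS ≈ 0.417%

|pole| = ω_n = √(3.00² + 1.72²) = 3.46 rad/s; ζ = cos θ = σ/ω_n = 0.868.
%OS = 100 e^{−πζ/√(1−ζ²)} with ζ = 0.868 gives 0.417%.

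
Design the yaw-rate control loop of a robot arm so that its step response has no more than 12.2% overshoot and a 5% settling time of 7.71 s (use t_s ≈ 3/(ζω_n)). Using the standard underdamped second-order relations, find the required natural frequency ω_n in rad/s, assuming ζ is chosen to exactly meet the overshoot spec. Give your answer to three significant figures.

ζ = −ln(OS)/√(π² + (ln OS)²). With OS = 0.122, ln OS = −2.104 and ζ = 2.104/3.781 = 0.556.
From t_s ≈ 3/(ζω_n): ω_n = 3/(ζ·t_s) = 3/(0.556·7.71) = 0.699 rad/s.

ω_n ≈ 0.699 rad/s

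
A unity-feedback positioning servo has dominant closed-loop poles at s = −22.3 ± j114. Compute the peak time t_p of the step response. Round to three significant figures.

t_p = π/ω_d with ω_d = 114 (the imaginary part), so t_p = 0.0276 s.

t_p ≈ 0.0276 s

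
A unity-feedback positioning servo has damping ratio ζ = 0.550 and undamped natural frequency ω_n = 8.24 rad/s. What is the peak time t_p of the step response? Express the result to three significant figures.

The damped frequency is ω_d = ω_n√(1−ζ²) = 8.24·√(1−0.303) = 6.88 rad/s.
Peak time t_p = π/ω_d = π/6.88 = 0.457 s.

t_p ≈ 0.457 s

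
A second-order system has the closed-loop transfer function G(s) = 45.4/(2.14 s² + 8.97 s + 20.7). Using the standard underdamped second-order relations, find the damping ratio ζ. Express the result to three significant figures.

ζ ≈ 0.674

Dividing through by 2.14: denominator becomes s² + 4.192 s + 9.673.
So ω_n = √9.673 = 3.11 rad/s and ζ = 4.192/(2·3.11) = 0.674.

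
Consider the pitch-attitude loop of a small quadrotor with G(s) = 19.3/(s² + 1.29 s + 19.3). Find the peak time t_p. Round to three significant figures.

Comparing the denominator to s² + 2ζω_n s + ω_n²: ω_n = √19.3 = 4.39 rad/s, and 2ζω_n = 1.29 so ζ = 1.29/(2·4.39) = 0.147.
The damped frequency ω_d = ω_n√(1−ζ²) = 4.35 rad/s. Then t_p = π/ω_d = 0.723 s.

t_p ≈ 0.723 s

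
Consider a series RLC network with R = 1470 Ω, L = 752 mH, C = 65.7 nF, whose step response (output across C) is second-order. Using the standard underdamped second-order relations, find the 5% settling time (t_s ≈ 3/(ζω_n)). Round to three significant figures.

For a series RLC circuit (capacitor voltage as output), ω_n = 1/√(LC) = 1/√(752 mH · 65.7 nF) = 4500 rad/s.
ζ = (R/2)·√(C/L) = (1470/2)·√(65.7 nF/752 mH) = 0.217.
t_s ≈ 3/(ζω_n) = 0.00307 s.

t_s ≈ 0.00307 s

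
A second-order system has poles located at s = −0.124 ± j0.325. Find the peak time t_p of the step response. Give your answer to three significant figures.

t_p = π/ω_d with ω_d = 0.325 (the imaginary part), so t_p = 9.67 s.

t_p ≈ 9.67 s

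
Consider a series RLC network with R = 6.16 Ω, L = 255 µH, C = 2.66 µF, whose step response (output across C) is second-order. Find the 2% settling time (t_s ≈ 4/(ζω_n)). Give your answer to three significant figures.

t_s ≈ 0.000331 s

For a series RLC circuit (capacitor voltage as output), ω_n = 1/√(LC) = 1/√(255 µH · 2.66 µF) = 38400 rad/s.
ζ = (R/2)·√(C/L) = (6.16/2)·√(2.66 µF/255 µH) = 0.315.
t_s ≈ 4/(ζω_n) = 0.000331 s.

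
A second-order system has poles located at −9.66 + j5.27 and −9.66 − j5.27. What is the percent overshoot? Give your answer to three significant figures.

With σ = 9.66, ω_d = 5.27: ω_n = √(σ²+ω_d²) = 11.0 rad/s, ζ = σ/ω_n = 0.878.
%OS = 100·exp(−πζ/√(1−ζ²)) = 0.316%.

%OS ≈ 0.316%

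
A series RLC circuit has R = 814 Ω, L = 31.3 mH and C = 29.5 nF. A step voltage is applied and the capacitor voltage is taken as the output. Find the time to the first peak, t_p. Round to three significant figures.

t_p ≈ 0.000104 s

For a series RLC circuit (capacitor voltage as output), ω_n = 1/√(LC) = 1/√(31.3 mH · 29.5 nF) = 32900 rad/s.
ζ = (R/2)·√(C/L) = (814/2)·√(29.5 nF/31.3 mH) = 0.395.
ω_d = ω_n√(1−ζ²) = 30200 rad/s. t_p = π/ω_d = 0.000104 s.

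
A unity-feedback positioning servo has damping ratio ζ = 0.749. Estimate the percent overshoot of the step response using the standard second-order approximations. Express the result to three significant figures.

For an underdamped second-order system, %OS = 100·exp(−πζ/√(1−ζ²)).
πζ/√(1−ζ²) = π·0.749/√(1−0.561) = 3.551, so %OS = 100·e^(−3.551) = 2.87%.

%OS ≈ 2.87%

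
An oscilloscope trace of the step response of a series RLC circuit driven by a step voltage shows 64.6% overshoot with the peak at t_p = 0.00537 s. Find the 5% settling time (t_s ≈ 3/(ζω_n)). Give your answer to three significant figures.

t_s ≈ 0.0369 s

The overshoot fixes ζ = −ln(OS)/√(π²+ln²(OS)) = 0.138.
From t_p = π/ω_d, ω_d = π/0.00537 = 585 rad/s, so ω_n = ω_d/√(1−ζ²) = 591 rad/s.
t_s ≈ 3/(ζω_n) = 3/(0.138·591) = 0.0369 s.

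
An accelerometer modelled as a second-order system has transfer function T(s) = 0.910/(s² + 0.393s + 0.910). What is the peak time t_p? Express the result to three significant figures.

Matching coefficients with s² + 2ζω_n s + ω_n² gives ω_n² = 0.910 ⇒ ω_n = 0.954 rad/s, and ζ = 0.393/(2ω_n) = 0.206.
ω_d = ω_n√(1−ζ²) = 0.933 rad/s. Then t_p = π/ω_d = 3.37 s.

t_p ≈ 3.37 s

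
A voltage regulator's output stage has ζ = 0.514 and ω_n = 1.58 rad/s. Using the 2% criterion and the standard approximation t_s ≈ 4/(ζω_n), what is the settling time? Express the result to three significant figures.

t_s ≈ 4.93 s

t_s ≈ 4/(ζω_n) = 4/(0.514 × 1.58) = 4.93 s.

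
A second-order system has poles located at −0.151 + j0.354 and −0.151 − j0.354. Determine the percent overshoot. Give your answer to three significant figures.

%OS ≈ 26.2%

The poles are at −σ ± jω_d with σ = 0.151 and ω_d = 0.354, so ω_n = √(σ²+ω_d²) = 0.385 rad/s and ζ = σ/ω_n = 0.392.
Overshoot: exp(−π·0.392/√(1−0.392²)) = 0.262, i.e. 26.2%.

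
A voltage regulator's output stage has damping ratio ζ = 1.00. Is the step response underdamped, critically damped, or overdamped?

Since ζ = 1, the system is critically damped.

critically damped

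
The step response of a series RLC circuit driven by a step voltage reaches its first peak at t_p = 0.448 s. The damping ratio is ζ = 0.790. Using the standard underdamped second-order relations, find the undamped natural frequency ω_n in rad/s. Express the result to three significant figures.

ω_n ≈ 11.4 rad/s

Peak time t_p = π/ω_d, so ω_d = π/t_p = π/0.448 = 7.01 rad/s.
ω_n = ω_d/√(1−ζ²) = 7.01/√0.376 = 11.4 rad/s.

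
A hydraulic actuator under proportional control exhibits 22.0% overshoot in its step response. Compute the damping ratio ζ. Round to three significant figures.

ζ ≈ 0.434

Inverting the overshoot relation: ζ = |ln 0.220|/√(π² + ln²0.220) = 0.434.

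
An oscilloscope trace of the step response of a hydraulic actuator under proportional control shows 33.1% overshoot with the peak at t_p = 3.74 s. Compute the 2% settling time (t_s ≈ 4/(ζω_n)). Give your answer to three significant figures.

t_s ≈ 13.5 s

The overshoot fixes ζ = −ln(OS)/√(π²+ln²(OS)) = 0.332.
t_p = π/ω_d ⇒ ω_d = 0.840 rad/s; then ω_n = ω_d/√(1−ζ²) = 0.891 rad/s.
t_s ≈ 4/(ζω_n) = 4/(0.332·0.891) = 13.5 s.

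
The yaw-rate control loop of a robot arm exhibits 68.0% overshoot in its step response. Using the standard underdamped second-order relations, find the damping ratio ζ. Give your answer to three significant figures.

ζ ≈ 0.122

Inverting the overshoot relation: ζ = |ln 0.680|/√(π² + ln²0.680) = 0.122.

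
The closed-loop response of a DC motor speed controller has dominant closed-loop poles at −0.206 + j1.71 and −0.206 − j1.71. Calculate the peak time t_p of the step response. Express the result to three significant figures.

t_p = π/ω_d with ω_d = 1.71 (the imaginary part), so t_p = 1.84 s.

t_p ≈ 1.84 s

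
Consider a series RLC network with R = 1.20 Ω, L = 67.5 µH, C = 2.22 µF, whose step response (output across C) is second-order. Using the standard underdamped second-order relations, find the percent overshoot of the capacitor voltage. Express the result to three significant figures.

For a series RLC circuit (capacitor voltage as output), ω_n = 1/√(LC) = 1/√(67.5 µH · 2.22 µF) = 81700 rad/s.
ζ = (R/2)·√(C/L) = (1.20/2)·√(2.22 µF/67.5 µH) = 0.109.
Overshoot: exp(−π·0.109/√(1−0.109²)) = 0.709, i.e. 70.9%.

%OS ≈ 70.9%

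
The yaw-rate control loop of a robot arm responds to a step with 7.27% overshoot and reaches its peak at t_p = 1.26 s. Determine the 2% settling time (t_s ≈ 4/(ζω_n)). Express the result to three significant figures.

From the overshoot, ζ = −ln(OS)/√(π²+ln²(OS)) = 0.641.
t_p = π/ω_d ⇒ ω_d = 2.49 rad/s; then ω_n = ω_d/√(1−ζ²) = 3.25 rad/s.
t_s ≈ 4/(ζω_n) = 4/(0.641·3.25) = 1.92 s.

t_s ≈ 1.92 s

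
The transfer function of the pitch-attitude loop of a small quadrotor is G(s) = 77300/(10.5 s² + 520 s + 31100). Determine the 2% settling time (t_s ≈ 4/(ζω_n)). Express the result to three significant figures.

t_s ≈ 0.162 s

Dividing through by 10.5: denominator becomes s² + 49.52 s + 2962.
So ω_n = √2962 = 54.4 rad/s and ζ = 49.52/(2·54.4) = 0.455.
t_s ≈ 4/(ζω_n) = 0.162 s.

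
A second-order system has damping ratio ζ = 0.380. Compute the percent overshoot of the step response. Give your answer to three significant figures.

For an underdamped second-order system, %OS = 100·exp(−πζ/√(1−ζ²)).
πζ/√(1−ζ²) = π·0.380/√(1−0.144) = 1.291, so %OS = 100·e^(−1.291) = 27.5%.

%OS ≈ 27.5%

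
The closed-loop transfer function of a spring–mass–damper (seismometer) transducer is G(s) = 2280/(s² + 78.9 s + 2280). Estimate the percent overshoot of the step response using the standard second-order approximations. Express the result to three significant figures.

Comparing the denominator to s² + 2ζω_n s + ω_n²: ω_n = √2280 = 47.7 rad/s, and 2ζω_n = 78.9 so ζ = 78.9/(2·47.7) = 0.826.
%OS = 100 e^{−πζ/√(1−ζ²)} with ζ = 0.826 gives 0.998%.

%OS ≈ 0.998%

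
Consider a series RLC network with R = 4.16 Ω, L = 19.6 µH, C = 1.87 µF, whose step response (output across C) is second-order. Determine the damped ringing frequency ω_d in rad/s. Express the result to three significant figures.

For a series RLC circuit (capacitor voltage as output), ω_n = 1/√(LC) = 1/√(19.6 µH · 1.87 µF) = 165000 rad/s.
ζ = (R/2)·√(C/L) = (4.16/2)·√(1.87 µF/19.6 µH) = 0.642.
ω_d = 165000·√(1 − 0.642²) = 127000 rad/s.

ω_d ≈ 127000 rad/s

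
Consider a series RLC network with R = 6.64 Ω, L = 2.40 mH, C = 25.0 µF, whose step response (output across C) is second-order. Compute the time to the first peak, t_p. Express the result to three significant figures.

t_p ≈ 0.000818 s

For a series RLC circuit (capacitor voltage as output), ω_n = 1/√(LC) = 1/√(2.40 mH · 25.0 µF) = 4080 rad/s.
ζ = (R/2)·√(C/L) = (6.64/2)·√(25.0 µF/2.40 mH) = 0.339.
ω_d = ω_n√(1−ζ²) = 3840 rad/s. t_p = π/ω_d = 0.000818 s.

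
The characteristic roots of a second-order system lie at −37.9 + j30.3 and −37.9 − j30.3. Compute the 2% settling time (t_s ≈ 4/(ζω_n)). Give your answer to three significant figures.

For poles at −σ ± jω_d, ζω_n = σ = 37.9, so t_s ≈ 4/σ = 0.106 s.

t_s ≈ 0.106 s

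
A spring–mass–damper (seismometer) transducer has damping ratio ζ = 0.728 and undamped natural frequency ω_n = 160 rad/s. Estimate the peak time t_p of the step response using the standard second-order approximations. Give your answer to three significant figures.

The damped frequency is ω_d = ω_n√(1−ζ²) = 160·√(1−0.530) = 110 rad/s.
Peak time t_p = π/ω_d = π/110 = 0.0286 s.

t_p ≈ 0.0286 s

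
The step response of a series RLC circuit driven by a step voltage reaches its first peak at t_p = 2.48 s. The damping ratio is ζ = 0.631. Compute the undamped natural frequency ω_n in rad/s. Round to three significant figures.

ω_n ≈ 1.63 rad/s

Peak time t_p = π/ω_d, so ω_d = π/t_p = π/2.48 = 1.27 rad/s.
ω_n = ω_d/√(1−ζ²) = 1.27/√0.602 = 1.63 rad/s.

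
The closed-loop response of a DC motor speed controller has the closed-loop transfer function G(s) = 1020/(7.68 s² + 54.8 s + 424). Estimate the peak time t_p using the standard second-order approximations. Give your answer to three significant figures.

t_p ≈ 0.482 s

Dividing through by 7.68: denominator becomes s² + 7.135 s + 55.21.
So ω_n = √55.21 = 7.43 rad/s and ζ = 7.135/(2·7.43) = 0.480.
ω_d = ω_n√(1−ζ²) = 6.52 rad/s. t_p = π/ω_d = 0.482 s.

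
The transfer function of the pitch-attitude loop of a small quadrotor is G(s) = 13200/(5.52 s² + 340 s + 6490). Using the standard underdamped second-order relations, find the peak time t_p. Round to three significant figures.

t_p ≈ 0.208 s

Dividing through by 5.52: denominator becomes s² + 61.59 s + 1176.
So ω_n = √1176 = 34.3 rad/s and ζ = 61.59/(2·34.3) = 0.898.
ω_d = 34.3·√(1 − 0.898²) = 15.1 rad/s. t_p = π/ω_d = 0.208 s.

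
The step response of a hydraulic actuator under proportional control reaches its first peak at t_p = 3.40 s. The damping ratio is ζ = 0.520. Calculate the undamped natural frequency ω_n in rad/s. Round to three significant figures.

Peak time t_p = π/ω_d, so ω_d = π/t_p = π/3.40 = 0.924 rad/s.
ω_n = ω_d/√(1−ζ²) = 0.924/√0.730 = 1.08 rad/s.

ω_n ≈ 1.08 rad/s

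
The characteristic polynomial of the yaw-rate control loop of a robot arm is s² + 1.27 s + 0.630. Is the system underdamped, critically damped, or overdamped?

underdamped

a² − 4b = 1.27² − 4·0.630 < 0 (complex roots); the system is underdamped.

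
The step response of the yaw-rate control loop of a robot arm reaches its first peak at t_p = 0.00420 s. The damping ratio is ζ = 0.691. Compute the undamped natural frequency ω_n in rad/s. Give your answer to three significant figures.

Peak time t_p = π/ω_d, so ω_d = π/t_p = π/0.00420 = 748 rad/s.
ω_n = ω_d/√(1−ζ²) = 748/√0.523 = 1030 rad/s.

ω_n ≈ 1030 rad/s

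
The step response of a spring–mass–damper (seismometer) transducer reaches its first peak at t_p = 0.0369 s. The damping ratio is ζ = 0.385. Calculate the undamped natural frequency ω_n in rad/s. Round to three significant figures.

ω_n ≈ 92.2 rad/s

Peak time t_p = π/ω_d, so ω_d = π/t_p = π/0.0369 = 85.1 rad/s.
ω_n = ω_d/√(1−ζ²) = 85.1/√0.852 = 92.2 rad/s.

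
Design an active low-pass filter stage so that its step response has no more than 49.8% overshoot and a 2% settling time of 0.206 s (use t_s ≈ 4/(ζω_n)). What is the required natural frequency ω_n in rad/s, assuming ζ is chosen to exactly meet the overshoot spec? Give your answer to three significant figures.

ζ = −ln(OS)/√(π² + (ln OS)²). With OS = 0.498, ln OS = −0.6972 and ζ = 0.6972/3.218 = 0.217.
From t_s ≈ 4/(ζω_n): ω_n = 4/(ζ·t_s) = 4/(0.217·0.206) = 89.6 rad/s.

ω_n ≈ 89.6 rad/s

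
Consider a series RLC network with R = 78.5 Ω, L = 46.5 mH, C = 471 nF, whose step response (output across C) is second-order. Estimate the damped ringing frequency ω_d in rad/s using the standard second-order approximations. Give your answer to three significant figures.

For a series RLC circuit (capacitor voltage as output), ω_n = 1/√(LC) = 1/√(46.5 mH · 471 nF) = 6760 rad/s.
ζ = (R/2)·√(C/L) = (78.5/2)·√(471 nF/46.5 mH) = 0.125.
The damped frequency ω_d = ω_n√(1−ζ²) = 6700 rad/s.

ω_d ≈ 6700 rad/s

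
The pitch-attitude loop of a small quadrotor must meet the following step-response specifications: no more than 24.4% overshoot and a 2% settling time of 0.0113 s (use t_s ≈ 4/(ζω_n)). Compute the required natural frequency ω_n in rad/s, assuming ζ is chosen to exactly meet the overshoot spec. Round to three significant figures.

ω_n ≈ 864 rad/s

Inverting the overshoot relation: ζ = |ln 0.244|/√(π² + ln²0.244) = 0.410.
From t_s ≈ 4/(ζω_n): ω_n = 4/(ζ·t_s) = 4/(0.410·0.0113) = 864 rad/s.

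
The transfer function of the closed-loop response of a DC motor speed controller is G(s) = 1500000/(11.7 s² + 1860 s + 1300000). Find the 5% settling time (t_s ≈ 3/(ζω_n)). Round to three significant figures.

Dividing through by 11.7: denominator becomes s² + 159.0 s + 111100.
So ω_n = √111100 = 333 rad/s and ζ = 159.0/(2·333) = 0.238.
t_s ≈ 3/(ζω_n) = 0.0377 s.

t_s ≈ 0.0377 s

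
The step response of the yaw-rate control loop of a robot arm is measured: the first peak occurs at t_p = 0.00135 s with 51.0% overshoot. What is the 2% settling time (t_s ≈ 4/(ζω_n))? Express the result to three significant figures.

ζ from %OS: ζ = |ln 0.510|/√(π²+ln²0.510) = 0.210.
From t_p = π/ω_d, ω_d = π/0.00135 = 2330 rad/s, so ω_n = ω_d/√(1−ζ²) = 2380 rad/s.
t_s ≈ 4/(ζω_n) = 4/(0.210·2380) = 0.00802 s.

t_s ≈ 0.00802 s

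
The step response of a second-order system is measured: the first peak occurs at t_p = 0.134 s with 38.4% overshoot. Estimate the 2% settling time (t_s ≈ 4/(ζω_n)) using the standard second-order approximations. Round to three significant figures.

ζ from %OS: ζ = |ln 0.384|/√(π²+ln²0.384) = 0.291.
From t_p = π/ω_d, ω_d = π/0.134 = 23.4 rad/s, so ω_n = ω_d/√(1−ζ²) = 24.5 rad/s.
t_s ≈ 4/(ζω_n) = 4/(0.291·24.5) = 0.560 s.

t_s ≈ 0.560 s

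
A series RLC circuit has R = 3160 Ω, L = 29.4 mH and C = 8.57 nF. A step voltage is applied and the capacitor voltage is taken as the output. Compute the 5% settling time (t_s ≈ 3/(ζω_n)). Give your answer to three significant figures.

t_s ≈ 0.0000558 s

For a series RLC circuit (capacitor voltage as output), ω_n = 1/√(LC) = 1/√(29.4 mH · 8.57 nF) = 63000 rad/s.
ζ = (R/2)·√(C/L) = (3160/2)·√(8.57 nF/29.4 mH) = 0.853.
t_s ≈ 3/(ζω_n) = 0.0000558 s.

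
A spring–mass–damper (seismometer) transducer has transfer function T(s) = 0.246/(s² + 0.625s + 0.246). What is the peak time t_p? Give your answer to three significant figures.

t_p ≈ 8.16 s

Comparing the denominator to s² + 2ζω_n s + ω_n²: ω_n = √0.246 = 0.496 rad/s, and 2ζω_n = 0.625 so ζ = 0.625/(2·0.496) = 0.630.
The damped frequency ω_d = ω_n√(1−ζ²) = 0.385 rad/s. Then t_p = π/ω_d = 8.16 s.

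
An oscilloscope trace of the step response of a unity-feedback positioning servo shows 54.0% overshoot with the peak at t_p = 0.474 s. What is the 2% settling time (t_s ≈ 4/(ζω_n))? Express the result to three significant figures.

ζ from %OS: ζ = |ln 0.540|/√(π²+ln²0.540) = 0.192.
t_p = π/ω_d ⇒ ω_d = 6.63 rad/s; then ω_n = ω_d/√(1−ζ²) = 6.75 rad/s.
t_s ≈ 4/(ζω_n) = 4/(0.192·6.75) = 3.08 s.

t_s ≈ 3.08 s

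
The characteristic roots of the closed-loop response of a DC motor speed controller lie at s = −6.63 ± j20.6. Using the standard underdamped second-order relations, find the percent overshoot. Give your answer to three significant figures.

%OS ≈ 36.4%

|pole| = ω_n = √(6.63² + 20.6²) = 21.6 rad/s; ζ = cos θ = σ/ω_n = 0.306.
%OS = 100·exp(−πζ/√(1−ζ²)) = 36.4%.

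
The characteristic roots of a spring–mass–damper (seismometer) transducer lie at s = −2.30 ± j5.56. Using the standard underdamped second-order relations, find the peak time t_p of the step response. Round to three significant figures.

t_p = π/ω_d with ω_d = 5.56 (the imaginary part), so t_p = 0.565 s.

t_p ≈ 0.565 s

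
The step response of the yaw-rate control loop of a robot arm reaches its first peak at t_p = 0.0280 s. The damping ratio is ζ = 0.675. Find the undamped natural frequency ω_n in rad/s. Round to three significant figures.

Peak time t_p = π/ω_d, so ω_d = π/t_p = π/0.0280 = 112 rad/s.
ω_n = ω_d/√(1−ζ²) = 112/√0.544 = 152 rad/s.

ω_n ≈ 152 rad/s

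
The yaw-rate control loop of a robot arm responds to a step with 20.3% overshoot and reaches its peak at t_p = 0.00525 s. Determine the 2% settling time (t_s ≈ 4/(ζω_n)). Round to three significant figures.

ζ from %OS: ζ = |ln 0.203|/√(π²+ln²0.203) = 0.453.
t_p = π/ω_d ⇒ ω_d = 598 rad/s; then ω_n = ω_d/√(1−ζ²) = 671 rad/s.
t_s ≈ 4/(ζω_n) = 4/(0.453·671) = 0.0132 s.

t_s ≈ 0.0132 s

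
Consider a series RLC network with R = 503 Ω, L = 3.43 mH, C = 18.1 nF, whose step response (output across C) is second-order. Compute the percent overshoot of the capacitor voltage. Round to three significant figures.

%OS ≈ 10.8%

For a series RLC circuit (capacitor voltage as output), ω_n = 1/√(LC) = 1/√(3.43 mH · 18.1 nF) = 127000 rad/s.
ζ = (R/2)·√(C/L) = (503/2)·√(18.1 nF/3.43 mH) = 0.578.
%OS = 100 e^{−πζ/√(1−ζ²)} with ζ = 0.578 gives 10.8%.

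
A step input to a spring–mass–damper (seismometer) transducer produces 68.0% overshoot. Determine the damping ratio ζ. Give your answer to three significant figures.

ζ ≈ 0.122

ζ = −ln(OS)/√(π² + (ln OS)²). With OS = 0.680, ln OS = −0.3857 and ζ = 0.3857/3.165 = 0.122.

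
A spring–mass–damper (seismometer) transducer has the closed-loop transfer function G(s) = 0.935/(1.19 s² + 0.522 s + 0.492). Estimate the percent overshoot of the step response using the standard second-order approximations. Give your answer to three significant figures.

%OS ≈ 32.0%

Dividing through by 1.19: denominator becomes s² + 0.4387 s + 0.4134.
So ω_n = √0.4134 = 0.643 rad/s and ζ = 0.4387/(2·0.643) = 0.341.
%OS = 100·exp(−πζ/√(1−ζ²)) = 32.0%.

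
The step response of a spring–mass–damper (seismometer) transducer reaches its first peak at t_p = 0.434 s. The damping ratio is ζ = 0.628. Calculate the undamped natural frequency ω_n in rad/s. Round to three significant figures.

Peak time t_p = π/ω_d, so ω_d = π/t_p = π/0.434 = 7.24 rad/s.
ω_n = ω_d/√(1−ζ²) = 7.24/√0.606 = 9.30 rad/s.

ω_n ≈ 9.30 rad/s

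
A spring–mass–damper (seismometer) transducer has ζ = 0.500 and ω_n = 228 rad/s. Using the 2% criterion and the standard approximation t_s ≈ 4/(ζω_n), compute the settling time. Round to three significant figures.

t_s ≈ 4/(ζω_n) = 4/(0.500 × 228) = 0.0351 s.

t_s ≈ 0.0351 s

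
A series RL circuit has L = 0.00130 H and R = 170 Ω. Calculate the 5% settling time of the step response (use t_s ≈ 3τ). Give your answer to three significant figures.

τ = L/R = 0.00130/170 = 0.00000765 s.
t_s ≈ 3τ = 0.0000229 s.

t_s ≈ 0.0000229 s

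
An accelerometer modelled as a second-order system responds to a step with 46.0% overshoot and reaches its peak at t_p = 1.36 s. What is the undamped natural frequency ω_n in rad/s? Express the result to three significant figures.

ω_n ≈ 2.38 rad/s

From the overshoot, ζ = −ln(OS)/√(π²+ln²(OS)) = 0.240.
t_p = π/ω_d ⇒ ω_d = 2.31 rad/s; then ω_n = ω_d/√(1−ζ²) = 2.38 rad/s.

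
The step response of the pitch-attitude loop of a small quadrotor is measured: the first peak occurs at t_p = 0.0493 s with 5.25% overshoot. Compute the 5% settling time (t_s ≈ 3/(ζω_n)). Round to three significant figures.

ζ from %OS: ζ = |ln 0.0525|/√(π²+ln²0.0525) = 0.684.
From t_p = π/ω_d, ω_d = π/0.0493 = 63.7 rad/s, so ω_n = ω_d/√(1−ζ²) = 87.4 rad/s.
t_s ≈ 3/(ζω_n) = 3/(0.684·87.4) = 0.0502 s.

t_s ≈ 0.0502 s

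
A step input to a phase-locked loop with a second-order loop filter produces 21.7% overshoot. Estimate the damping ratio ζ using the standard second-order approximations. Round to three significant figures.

ζ ≈ 0.437

From %OS = 100·exp(−πζ/√(1−ζ²)), invert to get ζ = −ln(OS)/√(π² + ln²(OS)) with OS = 0.217.
−ln 0.217 = 1.528, so ζ = 1.528/√(π² + 2.334) = 0.437.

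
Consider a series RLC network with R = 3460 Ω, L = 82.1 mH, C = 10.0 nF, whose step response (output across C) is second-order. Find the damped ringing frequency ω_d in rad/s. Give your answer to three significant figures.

For a series RLC circuit (capacitor voltage as output), ω_n = 1/√(LC) = 1/√(82.1 mH · 10.0 nF) = 34900 rad/s.
ζ = (R/2)·√(C/L) = (3460/2)·√(10.0 nF/82.1 mH) = 0.604.
The damped frequency ω_d = ω_n√(1−ζ²) = 27800 rad/s.

ω_d ≈ 27800 rad/s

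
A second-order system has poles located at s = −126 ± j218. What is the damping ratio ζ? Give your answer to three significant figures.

ζ ≈ 0.500

|pole| = ω_n = √(126² + 218²) = 252 rad/s; ζ = cos θ = σ/ω_n = 0.500.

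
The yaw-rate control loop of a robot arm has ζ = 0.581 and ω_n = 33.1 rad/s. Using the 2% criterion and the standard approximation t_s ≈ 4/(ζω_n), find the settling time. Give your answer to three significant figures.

t_s ≈ 0.208 s

t_s ≈ 4/(ζω_n) = 4/(0.581 × 33.1) = 0.208 s.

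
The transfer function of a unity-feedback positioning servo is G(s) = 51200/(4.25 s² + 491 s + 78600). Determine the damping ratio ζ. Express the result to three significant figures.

Dividing through by 4.25: denominator becomes s² + 115.5 s + 18490.
So ω_n = √18490 = 136 rad/s and ζ = 115.5/(2·136) = 0.425.

ζ ≈ 0.425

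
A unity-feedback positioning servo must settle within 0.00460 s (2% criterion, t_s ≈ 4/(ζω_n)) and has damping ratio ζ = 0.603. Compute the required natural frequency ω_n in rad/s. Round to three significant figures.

ω_n ≈ 1440 rad/s

Rearranging t_s ≈ 4/(ζω_n) gives ω_n = 4/(ζ·t_s) = 4/(0.603 × 0.00460) = 1440 rad/s.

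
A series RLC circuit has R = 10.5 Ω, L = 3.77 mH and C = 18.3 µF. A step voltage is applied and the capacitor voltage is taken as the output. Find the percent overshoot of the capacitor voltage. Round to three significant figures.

For a series RLC circuit (capacitor voltage as output), ω_n = 1/√(LC) = 1/√(3.77 mH · 18.3 µF) = 3810 rad/s.
ζ = (R/2)·√(C/L) = (10.5/2)·√(18.3 µF/3.77 mH) = 0.366.
%OS = 100·exp(−πζ/√(1−ζ²)) = 29.1%.

%OS ≈ 29.1%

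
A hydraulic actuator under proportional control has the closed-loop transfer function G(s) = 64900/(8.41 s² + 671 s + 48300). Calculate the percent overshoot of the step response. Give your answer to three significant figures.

Dividing through by 8.41: denominator becomes s² + 79.79 s + 5743.
So ω_n = √5743 = 75.8 rad/s and ζ = 79.79/(2·75.8) = 0.526.
Overshoot: exp(−π·0.526/√(1−0.526²)) = 0.143, i.e. 14.3%.

%OS ≈ 14.3%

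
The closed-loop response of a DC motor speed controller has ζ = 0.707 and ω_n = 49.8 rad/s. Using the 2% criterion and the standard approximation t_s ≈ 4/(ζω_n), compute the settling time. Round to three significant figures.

t_s ≈ 4/(ζω_n) = 4/(0.707 × 49.8) = 0.114 s.

t_s ≈ 0.114 s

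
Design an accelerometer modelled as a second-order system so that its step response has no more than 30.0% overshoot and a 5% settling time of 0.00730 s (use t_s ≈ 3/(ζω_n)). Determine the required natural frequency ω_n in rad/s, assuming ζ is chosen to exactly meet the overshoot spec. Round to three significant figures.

Inverting the overshoot relation: ζ = |ln 0.300|/√(π² + ln²0.300) = 0.358.
Then ω_n = 3/(ζ t_s) = 3/(0.358 × 0.00730) = 1150 rad/s.

ω_n ≈ 1150 rad/s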